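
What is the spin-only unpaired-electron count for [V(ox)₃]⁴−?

3 unpaired electrons

Summing ligand charges against the −4 overall charge gives an oxidation state of +2 for vanadium.
Vanadium is a group-5 element; V(II) is therefore d³.
Counting donor atoms: 3×oxalate (bidentate) → 6 donors. Coordination number = 6.
In an octahedral field the d³ configuration is t₂g³e_g⁰ (only one arrangement possible), giving 3 unpaired electrons.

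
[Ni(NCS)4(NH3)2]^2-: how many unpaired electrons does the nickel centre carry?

2

Summing ligand charges against the −2 overall charge gives an oxidation state of +2 for nickel.
Ni sits in group 10, so the d-electron count is 10 − 2 = 8.
In an octahedral field the d⁸ configuration is t₂g⁶e_g² (only one arrangement possible), giving 2 unpaired electrons.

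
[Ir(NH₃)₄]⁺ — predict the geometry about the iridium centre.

square planar

Summing ligand charges against the +1 overall charge gives an oxidation state of +1 for iridium.
Iridium is a group-9 element; Ir(I) is therefore d⁸.
Coordination number: 4.
A 5d d⁸ ion has a large crystal-field splitting; square planar leaves the high-energy d_{x²−y²} orbital empty and maximises CFSE.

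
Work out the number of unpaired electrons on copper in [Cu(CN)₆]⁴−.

1 unpaired electron

Summing ligand charges against the −4 overall charge gives an oxidation state of +2 for copper.
Cu sits in group 11, so the d-electron count is 11 − 2 = 9.
In an octahedral field the d⁹ configuration is t₂g⁶e_g³ (only one arrangement possible), giving 1 unpaired electron.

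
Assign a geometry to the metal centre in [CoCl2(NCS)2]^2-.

tetrahedral

Ligand charges: each chloride is −1; each isothiocyanate is −1. With an overall charge of −2 the cobalt centre must be in the +2 oxidation state.
Cobalt is a group-9 element; Co(II) is therefore d⁷.
With 4 monodentate ligands the coordination number is 4.
Chloride and isothiocyanate are weak-field ligands.
For a high-spin 3d d⁷ ion with weak-field ligands the small Δₜ gives little square-planar CFSE advantage, so four ligands adopt the sterically favoured tetrahedral geometry.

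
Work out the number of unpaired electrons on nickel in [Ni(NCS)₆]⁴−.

Summing ligand charges against the −4 overall charge gives an oxidation state of +2 for nickel.
Ni sits in group 10, so the d-electron count is 10 − 2 = 8.
In an octahedral field the d⁸ configuration is t₂g⁶e_g² (only one arrangement possible), giving 2 unpaired electrons.

2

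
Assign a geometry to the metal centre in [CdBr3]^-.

Ligand charges: each bromide is −1. With an overall charge of −1 the cadmium centre must be in the +2 oxidation state.
Group 12 minus oxidation state 2 gives a d¹⁰ configuration.
With 3 monodentate ligands the coordination number is 3.
Three ligands around a d¹⁰ centre minimise repulsion in a trigonal-planar arrangement.

trigonal planar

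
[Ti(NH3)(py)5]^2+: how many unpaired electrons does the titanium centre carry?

Ammonia is neutral; pyridine is neutral; balancing the +2 overall charge requires Ti(II).
Group 4 minus oxidation state 2 gives a d² configuration.
In an octahedral field the d² configuration is t₂g²e_g⁰ (only one arrangement possible), giving 2 unpaired electrons.

2 unpaired electrons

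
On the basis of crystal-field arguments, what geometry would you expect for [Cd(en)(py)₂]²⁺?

tetrahedral

Summing ligand charges against the +2 overall charge gives an oxidation state of +2 for cadmium.
Group 12 minus oxidation state 2 gives a d¹⁰ configuration.
Counting donor atoms: 1×ethylenediamine (bidentate) → 2 donors; 2×pyridine (monodentate) → 2 donors. Coordination number = 4.
A d¹⁰ ion has no crystal-field stabilisation preference between square planar and tetrahedral, so four ligands adopt the sterically favoured tetrahedral geometry.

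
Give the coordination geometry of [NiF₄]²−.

tetrahedral

Each fluoride is −1; balancing the −2 overall charge requires Ni(II).
Ni sits in group 10, so the d-electron count is 10 − 2 = 8.
Coordination number: 4.
Fluoride is a weak-field ligand.
With weak-field ligands the CFSE gain from square planar is small, so a 3d d⁸ ion takes the sterically preferred tetrahedral geometry.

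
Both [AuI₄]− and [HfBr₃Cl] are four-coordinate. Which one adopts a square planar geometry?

[AuI₄]−

For [AuI₄]−: Summing ligand charges against the −1 overall charge gives an oxidation state of +3 for gold. Au sits in group 11, so the d-electron count is 11 − 3 = 8. A 5d d⁸ ion has a large crystal-field splitting; square planar leaves the high-energy d_{x²−y²} orbital empty and maximises CFSE. → square planar.
For [HfBr₃Cl]: Summing ligand charges against the 0 overall charge gives an oxidation state of +4 for hafnium. Hafnium is a group-4 element; Hf(IV) is therefore d⁰. A d⁰ ion has no crystal-field stabilisation preference between square planar and tetrahedral, so four ligands adopt the sterically favoured tetrahedral geometry. → tetrahedral.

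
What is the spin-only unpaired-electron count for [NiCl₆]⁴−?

2

Each chloride is −1; balancing the −4 overall charge requires Ni(II).
Group 10 minus oxidation state 2 gives a d⁸ configuration.
In an octahedral field the d⁸ configuration is t₂g⁶e_g² (only one arrangement possible), giving 2 unpaired electrons.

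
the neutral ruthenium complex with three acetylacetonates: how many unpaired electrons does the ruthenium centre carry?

Ligand charges: each acetylacetonate is −1. With an overall charge of 0 the ruthenium centre must be in the +3 oxidation state.
Group 8 minus oxidation state 3 gives a d⁵ configuration.
Counting donor atoms: 3×acetylacetonate (bidentate) → 6 donors. Coordination number = 6.
The spin state decides the count: a 4d ion has a large Δₒ and is invariably low-spin.
An octahedral low-spin d⁵ ion is t₂g⁵e_g⁰, giving 1 unpaired electron.

1 unpaired electron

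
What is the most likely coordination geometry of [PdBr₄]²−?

Ligand charges: each bromide is −1. With an overall charge of −2 the palladium centre must be in the +2 oxidation state.
Palladium is a group-10 element; Pd(II) is therefore d⁸.
Coordination number: 4.
A 4d d⁸ ion has a large crystal-field splitting; square planar leaves the high-energy d_{x²−y²} orbital empty and maximises CFSE.

square planar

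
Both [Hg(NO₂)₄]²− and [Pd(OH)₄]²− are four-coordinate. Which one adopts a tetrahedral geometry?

For [Hg(NO₂)₄]²−: Each nitro (N-bound nitrite) is −1; balancing the −2 overall charge requires Hg(II). Hg sits in group 12, so the d-electron count is 12 − 2 = 10. A d¹⁰ ion has no crystal-field stabilisation preference between square planar and tetrahedral, so four ligands adopt the sterically favoured tetrahedral geometry. → tetrahedral.
For [Pd(OH)₄]²−: Ligand charges: each hydroxide is −1. With an overall charge of −2 the palladium centre must be in the +2 oxidation state. Group 10 minus oxidation state 2 gives a d⁸ configuration. A 4d d⁸ ion has a large crystal-field splitting; square planar leaves the high-energy d_{x²−y²} orbital empty and maximises CFSE. → square planar.

[Hg(NO₂)₄]²−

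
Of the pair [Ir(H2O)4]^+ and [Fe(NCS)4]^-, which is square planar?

[Ir(H2O)4]^+

For [Ir(H2O)4]^+: Ligand charges: water is neutral. With an overall charge of +1 the iridium centre must be in the +1 oxidation state. Iridium is a group-9 element; Ir(I) is therefore d⁸. A 5d d⁸ ion has a large crystal-field splitting; square planar leaves the high-energy d_{x²−y²} orbital empty and maximises CFSE. → square planar.
For [Fe(NCS)4]^-: Summing ligand charges against the −1 overall charge gives an oxidation state of +3 for iron. Iron is a group-8 element; Fe(III) is therefore d⁵. A high-spin d⁵ ion has zero CFSE in either geometry, so four ligands adopt the sterically favoured tetrahedral geometry. → tetrahedral.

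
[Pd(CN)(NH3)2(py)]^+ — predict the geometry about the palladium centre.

square planar

Ligand charges: each cyanide is −1; ammonia is neutral; pyridine is neutral. With an overall charge of +1 the palladium centre must be in the +2 oxidation state.
Pd sits in group 10, so the d-electron count is 10 − 2 = 8.
With 4 monodentate ligands the coordination number is 4.
A 4d d⁸ ion has a large crystal-field splitting; square planar leaves the high-energy d_{x²−y²} orbital empty and maximises CFSE.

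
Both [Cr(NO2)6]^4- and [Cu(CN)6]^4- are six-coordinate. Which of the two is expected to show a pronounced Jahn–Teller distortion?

[Cr(NO2)6]^4-: Ligand charges: each nitro (N-bound nitrite) is −1. With an overall charge of −4 the chromium centre must be in the +2 oxidation state. Cr sits in group 6, so the d-electron count is 6 − 2 = 4. Nitro (N-bound nitrite) is a strong-field ligand (high in the spectrochemical series) for a first-row metal, so the complex is low-spin. The d⁴ configuration leaves the e_g set evenly filled (or empty) — no strong Jahn–Teller driving force.
[Cu(CN)6]^4-: Each cyanide is −1; balancing the −4 overall charge requires Cu(II). Copper is a group-11 element; Cu(II) is therefore d⁹. The t₂g⁶e_g³ configuration has an unevenly filled e_g set; the Jahn–Teller theorem predicts a tetragonal distortion (typically axial elongation) to lift the degeneracy.

[Cu(CN)6]^4-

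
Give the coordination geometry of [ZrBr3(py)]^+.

tetrahedral

Summing ligand charges against the +1 overall charge gives an oxidation state of +4 for zirconium.
Zr sits in group 4, so the d-electron count is 4 − 4 = 0.
Coordination number: 4.
A d⁰ ion has no crystal-field stabilisation preference between square planar and tetrahedral, so four ligands adopt the sterically favoured tetrahedral geometry.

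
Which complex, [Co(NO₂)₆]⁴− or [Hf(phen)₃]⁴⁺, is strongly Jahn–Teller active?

[Co(NO₂)₆]⁴−

[Co(NO₂)₆]⁴−: Summing ligand charges against the −4 overall charge gives an oxidation state of +2 for cobalt. Group 9 minus oxidation state 2 gives a d⁷ configuration. Nitro (N-bound nitrite) is a strong-field ligand (high in the spectrochemical series) for a first-row metal, so the complex is low-spin. The t₂g⁶e_g¹ (low-spin) configuration has an unevenly filled e_g set; the Jahn–Teller theorem predicts a tetragonal distortion (typically axial elongation) to lift the degeneracy.
[Hf(phen)₃]⁴⁺: Ligand charges: 1,10-phenanthroline is neutral. With an overall charge of +4 the hafnium centre must be in the +4 oxidation state. Hf sits in group 4, so the d-electron count is 4 − 4 = 0. The d⁰ configuration leaves the e_g set evenly filled (or empty) — no strong Jahn–Teller driving force.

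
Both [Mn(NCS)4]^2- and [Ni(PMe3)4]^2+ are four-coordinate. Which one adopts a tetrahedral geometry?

[Mn(NCS)4]^2-

For [Mn(NCS)4]^2-: Ligand charges: each isothiocyanate is −1. With an overall charge of −2 the manganese centre must be in the +2 oxidation state. Manganese is a group-7 element; Mn(II) is therefore d⁵. A high-spin d⁵ ion has zero CFSE in either geometry, so four ligands adopt the sterically favoured tetrahedral geometry. → tetrahedral.
For [Ni(PMe3)4]^2+: Ligand charges: trimethylphosphine is neutral. With an overall charge of +2 the nickel centre must be in the +2 oxidation state. Nickel is a group-10 element; Ni(II) is therefore d⁸. Trimethylphosphine is a strong-field ligand (high in the spectrochemical series). A 3d d⁸ ion with strong-field ligands gains enough CFSE to favour square planar over tetrahedral. → square planar.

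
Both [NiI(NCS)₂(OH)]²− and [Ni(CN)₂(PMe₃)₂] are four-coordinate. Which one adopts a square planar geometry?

For [NiI(NCS)₂(OH)]²−: Summing ligand charges against the −2 overall charge gives an oxidation state of +2 for nickel. Nickel is a group-10 element; Ni(II) is therefore d⁸. Hydroxide, iodide, and isothiocyanate are weak-field ligands. With weak-field ligands the CFSE gain from square planar is small, so a 3d d⁸ ion takes the sterically preferred tetrahedral geometry. → tetrahedral.
For [Ni(CN)₂(PMe₃)₂]: Each cyanide is −1; trimethylphosphine is neutral; balancing the 0 overall charge requires Ni(II). Nickel is a group-10 element; Ni(II) is therefore d⁸. Cyanide and trimethylphosphine are strong-field ligands (high in the spectrochemical series). A 3d d⁸ ion with strong-field ligands gains enough CFSE to favour square planar over tetrahedral. → square planar.

[Ni(CN)₂(PMe₃)₂]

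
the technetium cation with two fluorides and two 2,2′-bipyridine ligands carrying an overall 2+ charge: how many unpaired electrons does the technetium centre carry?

3

Ligand charges: each fluoride is −1; 2,2′-bipyridine is neutral. With an overall charge of +2 the technetium centre must be in the +4 oxidation state.
Tc sits in group 7, so the d-electron count is 7 − 4 = 3.
Counting donor atoms: 2×fluoride (monodentate) → 2 donors; 2×2,2′-bipyridine (bidentate) → 4 donors. Coordination number = 6.
In an octahedral field the d³ configuration is t₂g³e_g⁰ (only one arrangement possible), giving 3 unpaired electrons.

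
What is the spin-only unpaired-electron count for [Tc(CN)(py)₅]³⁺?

3

Each cyanide is −1; pyridine is neutral; balancing the +3 overall charge requires Tc(IV).
Technetium is a group-7 element; Tc(IV) is therefore d³.
In an octahedral field the d³ configuration is t₂g³e_g⁰ (only one arrangement possible), giving 3 unpaired electrons.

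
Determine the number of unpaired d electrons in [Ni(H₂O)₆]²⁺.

Summing ligand charges against the +2 overall charge gives an oxidation state of +2 for nickel.
Ni sits in group 10, so the d-electron count is 10 − 2 = 8.
In an octahedral field the d⁸ configuration is t₂g⁶e_g² (only one arrangement possible), giving 2 unpaired electrons.

2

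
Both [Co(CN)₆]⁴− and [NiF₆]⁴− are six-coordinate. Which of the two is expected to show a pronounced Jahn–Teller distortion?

[Co(CN)₆]⁴−

[Co(CN)₆]⁴−: Summing ligand charges against the −4 overall charge gives an oxidation state of +2 for cobalt. Group 9 minus oxidation state 2 gives a d⁷ configuration. Cyanide is a strong-field ligand (high in the spectrochemical series) for a first-row metal, so the complex is low-spin. The t₂g⁶e_g¹ (low-spin) configuration has an unevenly filled e_g set; the Jahn–Teller theorem predicts a tetragonal distortion (typically axial elongation) to lift the degeneracy.
[NiF₆]⁴−: Summing ligand charges against the −4 overall charge gives an oxidation state of +2 for nickel. Ni sits in group 10, so the d-electron count is 10 − 2 = 8. The d⁸ configuration leaves the e_g set evenly filled (or empty) — no strong Jahn–Teller driving force.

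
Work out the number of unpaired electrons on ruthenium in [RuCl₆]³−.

1 unpaired electron

Ligand charges: each chloride is −1. With an overall charge of −3 the ruthenium centre must be in the +3 oxidation state.
Group 8 minus oxidation state 3 gives a d⁵ configuration.
The spin state decides the count: a 4d ion has a large Δₒ and is invariably low-spin.
An octahedral low-spin d⁵ ion is t₂g⁵e_g⁰, giving 1 unpaired electron.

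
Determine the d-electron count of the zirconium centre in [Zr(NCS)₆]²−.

d0

Each isothiocyanate is −1; balancing the −2 overall charge requires Zr(IV).
Zr sits in group 4, so the d-electron count is 4 − 4 = 0.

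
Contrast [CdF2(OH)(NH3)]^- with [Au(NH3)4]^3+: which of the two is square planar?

[Au(NH3)4]^3+

For [CdF2(OH)(NH3)]^-: Ligand charges: each fluoride is −1; each hydroxide is −1; ammonia is neutral. With an overall charge of −1 the cadmium centre must be in the +2 oxidation state. Cd sits in group 12, so the d-electron count is 12 − 2 = 10. A d¹⁰ ion has no crystal-field stabilisation preference between square planar and tetrahedral, so four ligands adopt the sterically favoured tetrahedral geometry. → tetrahedral.
For [Au(NH3)4]^3+: Summing ligand charges against the +3 overall charge gives an oxidation state of +3 for gold. Au sits in group 11, so the d-electron count is 11 − 3 = 8. A 5d d⁸ ion has a large crystal-field splitting; square planar leaves the high-energy d_{x²−y²} orbital empty and maximises CFSE. → square planar.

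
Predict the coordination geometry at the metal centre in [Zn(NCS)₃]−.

trigonal planar

Summing ligand charges against the −1 overall charge gives an oxidation state of +2 for zinc.
Group 12 minus oxidation state 2 gives a d¹⁰ configuration.
With 3 monodentate ligands the coordination number is 3.
Three ligands around a d¹⁰ centre minimise repulsion in a trigonal-planar arrangement.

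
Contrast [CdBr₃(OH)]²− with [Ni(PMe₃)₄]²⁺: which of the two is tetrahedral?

[CdBr₃(OH)]²−

For [CdBr₃(OH)]²−: Ligand charges: each bromide is −1; each hydroxide is −1. With an overall charge of −2 the cadmium centre must be in the +2 oxidation state. Cd sits in group 12, so the d-electron count is 12 − 2 = 10. A d¹⁰ ion has no crystal-field stabilisation preference between square planar and tetrahedral, so four ligands adopt the sterically favoured tetrahedral geometry. → tetrahedral.
For [Ni(PMe₃)₄]²⁺: Summing ligand charges against the +2 overall charge gives an oxidation state of +2 for nickel. Group 10 minus oxidation state 2 gives a d⁸ configuration. Trimethylphosphine is a strong-field ligand (high in the spectrochemical series). A 3d d⁸ ion with strong-field ligands gains enough CFSE to favour square planar over tetrahedral. → square planar.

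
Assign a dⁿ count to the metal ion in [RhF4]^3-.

d⁸

Each fluoride is −1; balancing the −3 overall charge requires Rh(I).
Rhodium is a group-9 element; Rh(I) is therefore d⁸.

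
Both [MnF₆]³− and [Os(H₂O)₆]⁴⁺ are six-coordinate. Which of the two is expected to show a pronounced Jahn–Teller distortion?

[MnF₆]³−

[MnF₆]³−: Summing ligand charges against the −3 overall charge gives an oxidation state of +3 for manganese. Manganese is a group-7 element; Mn(III) is therefore d⁴. Fluoride is a weak-field ligand for a first-row metal, so the complex is high-spin. The t₂g³e_g¹ (high-spin) configuration has an unevenly filled e_g set; the Jahn–Teller theorem predicts a tetragonal distortion (typically axial elongation) to lift the degeneracy.
[Os(H₂O)₆]⁴⁺: Summing ligand charges against the +4 overall charge gives an oxidation state of +4 for osmium. Os sits in group 8, so the d-electron count is 8 − 4 = 4. A 5d ion has a large Δₒ and is invariably low-spin. The d⁴ configuration leaves the e_g set evenly filled (or empty) — no strong Jahn–Teller driving force.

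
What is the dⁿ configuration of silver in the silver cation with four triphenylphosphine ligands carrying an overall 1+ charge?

d10

Summing ligand charges against the +1 overall charge gives an oxidation state of +1 for silver.
Silver is a group-11 element; Ag(I) is therefore d¹⁰.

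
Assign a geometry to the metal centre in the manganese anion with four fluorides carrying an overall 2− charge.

tetrahedral

Summing ligand charges against the −2 overall charge gives an oxidation state of +2 for manganese.
Manganese is a group-7 element; Mn(II) is therefore d⁵.
With 4 monodentate ligands the coordination number is 4.
Fluoride is a weak-field ligand.
A high-spin d⁵ ion has zero CFSE in either geometry, so four ligands adopt the sterically favoured tetrahedral geometry.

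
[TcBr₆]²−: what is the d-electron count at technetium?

Each bromide is −1; balancing the −2 overall charge requires Tc(IV).
Tc sits in group 7, so the d-electron count is 7 − 4 = 3.

d3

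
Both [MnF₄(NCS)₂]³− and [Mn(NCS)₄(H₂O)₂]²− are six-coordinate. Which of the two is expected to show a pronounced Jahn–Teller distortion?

[MnF₄(NCS)₂]³−: Ligand charges: each fluoride is −1; each isothiocyanate is −1. With an overall charge of −3 the manganese centre must be in the +3 oxidation state. Manganese is a group-7 element; Mn(III) is therefore d⁴. Fluoride and isothiocyanate are weak-field ligands for a first-row metal, so the complex is high-spin. The t₂g³e_g¹ (high-spin) configuration has an unevenly filled e_g set; the Jahn–Teller theorem predicts a tetragonal distortion (typically axial elongation) to lift the degeneracy.
[Mn(NCS)₄(H₂O)₂]²−: Ligand charges: each isothiocyanate is −1; water is neutral. With an overall charge of −2 the manganese centre must be in the +2 oxidation state. Manganese is a group-7 element; Mn(II) is therefore d⁵. Isothiocyanate is a weak-field ligand for a first-row metal, so the complex is high-spin. The d⁵ configuration leaves the e_g set evenly filled (or empty) — no strong Jahn–Teller driving force.

[MnF₄(NCS)₂]³−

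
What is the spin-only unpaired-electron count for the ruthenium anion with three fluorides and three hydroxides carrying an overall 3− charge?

1 unpaired electron

Each fluoride is −1; each hydroxide is −1; balancing the −3 overall charge requires Ru(III).
Ruthenium is a group-8 element; Ru(III) is therefore d⁵.
The spin state decides the count: a 4d ion has a large Δₒ and is invariably low-spin.
An octahedral low-spin d⁵ ion is t₂g⁵e_g⁰, giving 1 unpaired electron.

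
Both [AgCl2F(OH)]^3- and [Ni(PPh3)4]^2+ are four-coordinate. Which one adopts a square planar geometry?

[Ni(PPh3)4]^2+

For [AgCl2F(OH)]^3-: Ligand charges: each chloride is −1; each fluoride is −1; each hydroxide is −1. With an overall charge of −3 the silver centre must be in the +1 oxidation state. Silver is a group-11 element; Ag(I) is therefore d¹⁰. A d¹⁰ ion has no crystal-field stabilisation preference between square planar and tetrahedral, so four ligands adopt the sterically favoured tetrahedral geometry. → tetrahedral.
For [Ni(PPh3)4]^2+: Summing ligand charges against the +2 overall charge gives an oxidation state of +2 for nickel. Nickel is a group-10 element; Ni(II) is therefore d⁸. Triphenylphosphine is a strong-field ligand (high in the spectrochemical series). A 3d d⁸ ion with strong-field ligands gains enough CFSE to favour square planar over tetrahedral. → square planar.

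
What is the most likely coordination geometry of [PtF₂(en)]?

square planar

Each fluoride is −1; ethylenediamine is neutral; balancing the 0 overall charge requires Pt(II).
Platinum is a group-10 element; Pt(II) is therefore d⁸.
Counting donor atoms: 2×fluoride (monodentate) → 2 donors; 1×ethylenediamine (bidentate) → 2 donors. Coordination number = 4.
A 5d d⁸ ion has a large crystal-field splitting; square planar leaves the high-energy d_{x²−y²} orbital empty and maximises CFSE.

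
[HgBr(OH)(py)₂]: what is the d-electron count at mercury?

Summing ligand charges against the 0 overall charge gives an oxidation state of +2 for mercury.
Mercury is a group-12 element; Hg(II) is therefore d¹⁰.

d10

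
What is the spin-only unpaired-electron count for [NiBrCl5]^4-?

2

Summing ligand charges against the −4 overall charge gives an oxidation state of +2 for nickel.
Ni sits in group 10, so the d-electron count is 10 − 2 = 8.
In an octahedral field the d⁸ configuration is t₂g⁶e_g² (only one arrangement possible), giving 2 unpaired electrons.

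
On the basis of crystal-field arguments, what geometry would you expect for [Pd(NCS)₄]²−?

Each isothiocyanate is −1; balancing the −2 overall charge requires Pd(II).
Group 10 minus oxidation state 2 gives a d⁸ configuration.
Coordination number: 4.
A 4d d⁸ ion has a large crystal-field splitting; square planar leaves the high-energy d_{x²−y²} orbital empty and maximises CFSE.

square planar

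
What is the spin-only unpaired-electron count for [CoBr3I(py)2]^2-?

3 unpaired electrons

Summing ligand charges against the −2 overall charge gives an oxidation state of +2 for cobalt.
Group 9 minus oxidation state 2 gives a d⁷ configuration.
The spin state decides the count: Bromide and iodide are weak-field ligands for a first-row metal, so the complex is high-spin.
An octahedral high-spin d⁷ ion is t₂g⁵e_g², giving 3 unpaired electrons.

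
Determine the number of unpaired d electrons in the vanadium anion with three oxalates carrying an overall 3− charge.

2 unpaired electrons

Summing ligand charges against the −3 overall charge gives an oxidation state of +3 for vanadium.
V sits in group 5, so the d-electron count is 5 − 3 = 2.
Counting donor atoms: 3×oxalate (bidentate) → 6 donors. Coordination number = 6.
In an octahedral field the d² configuration is t₂g²e_g⁰ (only one arrangement possible), giving 2 unpaired electrons.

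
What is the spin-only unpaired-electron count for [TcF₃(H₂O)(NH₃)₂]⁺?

3

Each fluoride is −1; water is neutral; ammonia is neutral; balancing the +1 overall charge requires Tc(IV).
Tc sits in group 7, so the d-electron count is 7 − 4 = 3.
In an octahedral field the d³ configuration is t₂g³e_g⁰ (only one arrangement possible), giving 3 unpaired electrons.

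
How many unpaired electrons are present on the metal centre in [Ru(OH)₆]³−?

1 unpaired electron

Summing ligand charges against the −3 overall charge gives an oxidation state of +3 for ruthenium.
Group 8 minus oxidation state 3 gives a d⁵ configuration.
The spin state decides the count: a 4d ion has a large Δₒ and is invariably low-spin.
An octahedral low-spin d⁵ ion is t₂g⁵e_g⁰, giving 1 unpaired electron.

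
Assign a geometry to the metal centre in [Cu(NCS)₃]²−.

trigonal planar

Each isothiocyanate is −1; balancing the −2 overall charge requires Cu(I).
Copper is a group-11 element; Cu(I) is therefore d¹⁰.
Coordination number: 3.
Three ligands around a d¹⁰ centre minimise repulsion in a trigonal-planar arrangement.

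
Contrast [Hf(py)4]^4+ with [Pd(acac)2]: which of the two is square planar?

[Pd(acac)2]

For [Hf(py)4]^4+: Ligand charges: pyridine is neutral. With an overall charge of +4 the hafnium centre must be in the +4 oxidation state. Hf sits in group 4, so the d-electron count is 4 − 4 = 0. A d⁰ ion has no crystal-field stabilisation preference between square planar and tetrahedral, so four ligands adopt the sterically favoured tetrahedral geometry. → tetrahedral.
For [Pd(acac)2]: Each acetylacetonate is −1; balancing the 0 overall charge requires Pd(II). Pd sits in group 10, so the d-electron count is 10 − 2 = 8. A 4d d⁸ ion has a large crystal-field splitting; square planar leaves the high-energy d_{x²−y²} orbital empty and maximises CFSE. → square planar.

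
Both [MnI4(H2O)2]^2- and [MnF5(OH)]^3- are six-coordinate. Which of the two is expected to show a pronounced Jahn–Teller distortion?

[MnF5(OH)]^3-

[MnI4(H2O)2]^2-: Ligand charges: each iodide is −1; water is neutral. With an overall charge of −2 the manganese centre must be in the +2 oxidation state. Group 7 minus oxidation state 2 gives a d⁵ configuration. Iodide is a weak-field ligand for a first-row metal, so the complex is high-spin. The d⁵ configuration leaves the e_g set evenly filled (or empty) — no strong Jahn–Teller driving force.
[MnF5(OH)]^3-: Each fluoride is −1; each hydroxide is −1; balancing the −3 overall charge requires Mn(III). Group 7 minus oxidation state 3 gives a d⁴ configuration. Fluoride and hydroxide are weak-field ligands for a first-row metal, so the complex is high-spin. The t₂g³e_g¹ (high-spin) configuration has an unevenly filled e_g set; the Jahn–Teller theorem predicts a tetragonal distortion (typically axial elongation) to lift the degeneracy.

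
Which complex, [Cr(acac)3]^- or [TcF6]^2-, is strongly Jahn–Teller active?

[Cr(acac)3]^-

[Cr(acac)3]^-: Ligand charges: each acetylacetonate is −1. With an overall charge of −1 the chromium centre must be in the +2 oxidation state. Chromium is a group-6 element; Cr(II) is therefore d⁴. Acetylacetonate is a weak-field ligand for a first-row metal, so the complex is high-spin. The t₂g³e_g¹ (high-spin) configuration has an unevenly filled e_g set; the Jahn–Teller theorem predicts a tetragonal distortion (typically axial elongation) to lift the degeneracy.
[TcF6]^2-: Summing ligand charges against the −2 overall charge gives an oxidation state of +4 for technetium. Group 7 minus oxidation state 4 gives a d³ configuration. The d³ configuration leaves the e_g set evenly filled (or empty) — no strong Jahn–Teller driving force.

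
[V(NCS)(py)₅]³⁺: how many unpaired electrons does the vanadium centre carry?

Each isothiocyanate is −1; pyridine is neutral; balancing the +3 overall charge requires V(IV).
V sits in group 5, so the d-electron count is 5 − 4 = 1.
In an octahedral field the d¹ configuration is t₂g¹e_g⁰ (only one arrangement possible), giving 1 unpaired electron.

1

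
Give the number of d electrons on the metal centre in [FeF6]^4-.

Each fluoride is −1; balancing the −4 overall charge requires Fe(II).
Iron is a group-8 element; Fe(II) is therefore d⁶.

d6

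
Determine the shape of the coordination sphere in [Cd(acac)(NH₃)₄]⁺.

Summing ligand charges against the +1 overall charge gives an oxidation state of +2 for cadmium.
Cd sits in group 12, so the d-electron count is 12 − 2 = 10.
Counting donor atoms: 1×acetylacetonate (bidentate) → 2 donors; 4×ammonia (monodentate) → 4 donors. Coordination number = 6.
Six donors around a single metal centre give an octahedral coordination sphere.

octahedral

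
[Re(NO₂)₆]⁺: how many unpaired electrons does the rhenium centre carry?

0 unpaired electrons

Summing ligand charges against the +1 overall charge gives an oxidation state of +7 for rhenium.
Re sits in group 7, so the d-electron count is 7 − 7 = 0.
In an octahedral field the d⁰ configuration is t₂g⁰e_g⁰, giving 0 unpaired electrons.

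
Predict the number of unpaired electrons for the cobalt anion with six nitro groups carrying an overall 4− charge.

1

Ligand charges: each nitro (N-bound nitrite) is −1. With an overall charge of −4 the cobalt centre must be in the +2 oxidation state.
Co sits in group 9, so the d-electron count is 9 − 2 = 7.
The spin state decides the count: Nitro (N-bound nitrite) is a strong-field ligand (high in the spectrochemical series) for a first-row metal, so the complex is low-spin.
An octahedral low-spin d⁷ ion is t₂g⁶e_g¹, giving 1 unpaired electron.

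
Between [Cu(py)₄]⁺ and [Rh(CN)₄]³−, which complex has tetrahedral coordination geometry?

For [Cu(py)₄]⁺: Summing ligand charges against the +1 overall charge gives an oxidation state of +1 for copper. Copper is a group-11 element; Cu(I) is therefore d¹⁰. A d¹⁰ ion has no crystal-field stabilisation preference between square planar and tetrahedral, so four ligands adopt the sterically favoured tetrahedral geometry. → tetrahedral.
For [Rh(CN)₄]³−: Ligand charges: each cyanide is −1. With an overall charge of −3 the rhodium centre must be in the +1 oxidation state. Rh sits in group 9, so the d-electron count is 9 − 1 = 8. A 4d d⁸ ion has a large crystal-field splitting; square planar leaves the high-energy d_{x²−y²} orbital empty and maximises CFSE. → square planar.

[Cu(py)₄]⁺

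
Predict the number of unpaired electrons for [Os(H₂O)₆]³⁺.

1

Water is neutral; balancing the +3 overall charge requires Os(III).
Osmium is a group-8 element; Os(III) is therefore d⁵.
The spin state decides the count: a 5d ion has a large Δₒ and is invariably low-spin.
An octahedral low-spin d⁵ ion is t₂g⁵e_g⁰, giving 1 unpaired electron.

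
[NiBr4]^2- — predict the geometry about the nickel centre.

tetrahedral

Summing ligand charges against the −2 overall charge gives an oxidation state of +2 for nickel.
Nickel is a group-10 element; Ni(II) is therefore d⁸.
Coordination number: 4.
Bromide is a weak-field ligand.
With weak-field ligands the CFSE gain from square planar is small, so a 3d d⁸ ion takes the sterically preferred tetrahedral geometry.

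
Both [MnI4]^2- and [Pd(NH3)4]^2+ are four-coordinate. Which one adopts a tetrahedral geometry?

For [MnI4]^2-: Summing ligand charges against the −2 overall charge gives an oxidation state of +2 for manganese. Mn sits in group 7, so the d-electron count is 7 − 2 = 5. A high-spin d⁵ ion has zero CFSE in either geometry, so four ligands adopt the sterically favoured tetrahedral geometry. → tetrahedral.
For [Pd(NH3)4]^2+: Summing ligand charges against the +2 overall charge gives an oxidation state of +2 for palladium. Group 10 minus oxidation state 2 gives a d⁸ configuration. A 4d d⁸ ion has a large crystal-field splitting; square planar leaves the high-energy d_{x²−y²} orbital empty and maximises CFSE. → square planar.

[MnI4]^2-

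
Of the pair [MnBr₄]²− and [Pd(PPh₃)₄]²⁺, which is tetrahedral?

For [MnBr₄]²−: Each bromide is −1; balancing the −2 overall charge requires Mn(II). Manganese is a group-7 element; Mn(II) is therefore d⁵. A high-spin d⁵ ion has zero CFSE in either geometry, so four ligands adopt the sterically favoured tetrahedral geometry. → tetrahedral.
For [Pd(PPh₃)₄]²⁺: Triphenylphosphine is neutral; balancing the +2 overall charge requires Pd(II). Palladium is a group-10 element; Pd(II) is therefore d⁸. A 4d d⁸ ion has a large crystal-field splitting; square planar leaves the high-energy d_{x²−y²} orbital empty and maximises CFSE. → square planar.

[MnBr₄]²−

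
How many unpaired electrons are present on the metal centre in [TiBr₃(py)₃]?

Each bromide is −1; pyridine is neutral; balancing the 0 overall charge requires Ti(III).
Group 4 minus oxidation state 3 gives a d¹ configuration.
In an octahedral field the d¹ configuration is t₂g¹e_g⁰ (only one arrangement possible), giving 1 unpaired electron.

1 unpaired electron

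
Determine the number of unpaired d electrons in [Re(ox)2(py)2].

Ligand charges: each oxalate is −2; pyridine is neutral. With an overall charge of 0 the rhenium centre must be in the +4 oxidation state.
Re sits in group 7, so the d-electron count is 7 − 4 = 3.
Counting donor atoms: 2×oxalate (bidentate) → 4 donors; 2×pyridine (monodentate) → 2 donors. Coordination number = 6.
In an octahedral field the d³ configuration is t₂g³e_g⁰ (only one arrangement possible), giving 3 unpaired electrons.

3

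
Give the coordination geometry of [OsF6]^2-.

octahedral

Summing ligand charges against the −2 overall charge gives an oxidation state of +4 for osmium.
Os sits in group 8, so the d-electron count is 8 − 4 = 4.
With 6 monodentate ligands the coordination number is 6.
Six donors around a single metal centre give an octahedral coordination sphere.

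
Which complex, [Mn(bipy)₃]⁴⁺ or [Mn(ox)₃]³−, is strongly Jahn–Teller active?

[Mn(ox)₃]³−

[Mn(bipy)₃]⁴⁺: Summing ligand charges against the +4 overall charge gives an oxidation state of +4 for manganese. Mn sits in group 7, so the d-electron count is 7 − 4 = 3. The d³ configuration leaves the e_g set evenly filled (or empty) — no strong Jahn–Teller driving force.
[Mn(ox)₃]³−: Summing ligand charges against the −3 overall charge gives an oxidation state of +3 for manganese. Group 7 minus oxidation state 3 gives a d⁴ configuration. Oxalate is a weak-field ligand for a first-row metal, so the complex is high-spin. The t₂g³e_g¹ (high-spin) configuration has an unevenly filled e_g set; the Jahn–Teller theorem predicts a tetragonal distortion (typically axial elongation) to lift the degeneracy.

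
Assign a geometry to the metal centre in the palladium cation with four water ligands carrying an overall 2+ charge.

square planar

Summing ligand charges against the +2 overall charge gives an oxidation state of +2 for palladium.
Palladium is a group-10 element; Pd(II) is therefore d⁸.
Coordination number: 4.
A 4d d⁸ ion has a large crystal-field splitting; square planar leaves the high-energy d_{x²−y²} orbital empty and maximises CFSE.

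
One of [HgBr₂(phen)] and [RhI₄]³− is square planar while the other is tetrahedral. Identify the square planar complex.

[RhI₄]³−

For [HgBr₂(phen)]: Each bromide is −1; 1,10-phenanthroline is neutral; balancing the 0 overall charge requires Hg(II). Mercury is a group-12 element; Hg(II) is therefore d¹⁰. A d¹⁰ ion has no crystal-field stabilisation preference between square planar and tetrahedral, so four ligands adopt the sterically favoured tetrahedral geometry. → tetrahedral.
For [RhI₄]³−: Summing ligand charges against the −3 overall charge gives an oxidation state of +1 for rhodium. Group 9 minus oxidation state 1 gives a d⁸ configuration. A 4d d⁸ ion has a large crystal-field splitting; square planar leaves the high-energy d_{x²−y²} orbital empty and maximises CFSE. → square planar.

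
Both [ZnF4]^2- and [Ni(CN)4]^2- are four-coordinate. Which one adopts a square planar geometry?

For [ZnF4]^2-: Ligand charges: each fluoride is −1. With an overall charge of −2 the zinc centre must be in the +2 oxidation state. Group 12 minus oxidation state 2 gives a d¹⁰ configuration. A d¹⁰ ion has no crystal-field stabilisation preference between square planar and tetrahedral, so four ligands adopt the sterically favoured tetrahedral geometry. → tetrahedral.
For [Ni(CN)4]^2-: Ligand charges: each cyanide is −1. With an overall charge of −2 the nickel centre must be in the +2 oxidation state. Group 10 minus oxidation state 2 gives a d⁸ configuration. Cyanide is a strong-field ligand (high in the spectrochemical series). A 3d d⁸ ion with strong-field ligands gains enough CFSE to favour square planar over tetrahedral. → square planar.

[Ni(CN)4]^2-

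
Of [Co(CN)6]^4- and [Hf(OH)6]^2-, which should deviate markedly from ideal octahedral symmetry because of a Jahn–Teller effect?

[Co(CN)6]^4-

[Co(CN)6]^4-: Each cyanide is −1; balancing the −4 overall charge requires Co(II). Cobalt is a group-9 element; Co(II) is therefore d⁷. Cyanide is a strong-field ligand (high in the spectrochemical series) for a first-row metal, so the complex is low-spin. The t₂g⁶e_g¹ (low-spin) configuration has an unevenly filled e_g set; the Jahn–Teller theorem predicts a tetragonal distortion (typically axial elongation) to lift the degeneracy.
[Hf(OH)6]^2-: Each hydroxide is −1; balancing the −2 overall charge requires Hf(IV). Group 4 minus oxidation state 4 gives a d⁰ configuration. The d⁰ configuration leaves the e_g set evenly filled (or empty) — no strong Jahn–Teller driving force.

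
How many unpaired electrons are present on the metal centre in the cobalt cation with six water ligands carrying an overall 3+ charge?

Ligand charges: water is neutral. With an overall charge of +3 the cobalt centre must be in the +3 oxidation state.
Co sits in group 9, so the d-electron count is 9 − 3 = 6.
The spin state decides the count: Co(III) has an exceptionally large octahedral splitting and is low-spin with essentially every ligand except fluoride.
An octahedral low-spin d⁶ ion is t₂g⁶e_g⁰, giving 0 unpaired electrons.

0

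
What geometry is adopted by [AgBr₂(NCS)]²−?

Ligand charges: each bromide is −1; each isothiocyanate is −1. With an overall charge of −2 the silver centre must be in the +1 oxidation state.
Group 11 minus oxidation state 1 gives a d¹⁰ configuration.
With 3 monodentate ligands the coordination number is 3.
Three ligands around a d¹⁰ centre minimise repulsion in a trigonal-planar arrangement.

trigonal planar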